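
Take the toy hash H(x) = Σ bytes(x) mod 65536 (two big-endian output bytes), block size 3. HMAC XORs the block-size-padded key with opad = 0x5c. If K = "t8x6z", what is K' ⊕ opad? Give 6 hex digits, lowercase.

5d885c

Key "t8x6z" = 74 38 78 36 7a is 5 bytes > B = 3, so hash it first: H(key) = 01 d4, then zero-pad to 3 bytes: K' = 01 d4 00.
XOR each byte with 0x5c: 01⊕5c=5d, d4⊕5c=88, 00⊕5c=5c.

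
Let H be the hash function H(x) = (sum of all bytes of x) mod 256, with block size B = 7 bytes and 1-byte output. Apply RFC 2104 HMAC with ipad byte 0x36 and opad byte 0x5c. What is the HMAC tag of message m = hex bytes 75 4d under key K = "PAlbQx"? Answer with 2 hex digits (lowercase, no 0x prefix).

5c

Key "PAlbQx" = 50 41 6c 62 51 78 is 6 bytes ≤ B = 7; zero-pad to 7 bytes: K' = 50 41 6c 62 51 78 00.
K' ⊕ ipad = 66 77 5a 54 67 4e 36.  K' ⊕ opad = 0c 1d 30 3e 0d 24 5c.
Inner input = (K'⊕ipad) ∥ m = 66 77 5a 54 67 4e 36 ∥ 75 4d.
Inner hash: sum = 102+119+90+84+103+78+54+117+77 = 824; mod 256 = 56 → 38.
Outer input = (K'⊕opad) ∥ inner = 0c 1d 30 3e 0d 24 5c ∥ 38.
Outer hash (tag): sum = 12+29+48+62+13+36+92+56 = 348; mod 256 = 92 → 5c.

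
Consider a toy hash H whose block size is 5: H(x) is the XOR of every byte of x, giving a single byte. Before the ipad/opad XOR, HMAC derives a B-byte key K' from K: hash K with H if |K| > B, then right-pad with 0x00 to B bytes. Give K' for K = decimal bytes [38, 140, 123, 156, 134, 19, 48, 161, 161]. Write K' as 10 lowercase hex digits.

e800000000

|K| = 9 > B = 5, so first hash the key.
H(K): XOR 26⊕8c⊕7b⊕9c⊕86⊕13⊕30⊕a1⊕a1 = e8.
Zero-pad H(K) = e8 to 5 bytes: K' = e8 00 00 00 00.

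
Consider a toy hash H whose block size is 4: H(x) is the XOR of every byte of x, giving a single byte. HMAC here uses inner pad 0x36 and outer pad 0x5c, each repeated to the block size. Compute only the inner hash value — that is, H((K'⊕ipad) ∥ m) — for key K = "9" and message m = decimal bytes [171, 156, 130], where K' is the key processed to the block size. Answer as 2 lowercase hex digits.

8c

Key "9" = 39 is 1 byte ≤ B = 4; zero-pad to 4 bytes: K' = 39 00 00 00.
K' ⊕ ipad = 0f 36 36 36.
Inner input = 0f 36 36 36 ∥ ab 9c 82.
Inner hash: XOR 0f⊕36⊕36⊕36⊕ab⊕9c⊕82 = 8c.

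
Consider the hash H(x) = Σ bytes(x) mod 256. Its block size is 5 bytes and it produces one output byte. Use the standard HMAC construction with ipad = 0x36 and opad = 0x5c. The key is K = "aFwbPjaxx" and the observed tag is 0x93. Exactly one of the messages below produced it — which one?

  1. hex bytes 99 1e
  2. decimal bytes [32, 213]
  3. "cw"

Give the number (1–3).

Key "aFwbPjaxx" = 61 46 77 62 50 6a 61 78 78 is 9 bytes > B = 5, so hash it first: H(key) = 8b, then zero-pad to 5 bytes: K' = 8b 00 00 00 00.
K' ⊕ ipad = bd 36 36 36 36; K' ⊕ opad = d7 5c 5c 5c 5c.
m1: inner = H(bd 36 36 36 36 99 1e) = 4c; tag = H(d7 5c 5c 5c 5c 4c) = 93 ← matches
m2: inner = H(bd 36 36 36 36 20 d5) = 8a; tag = H(d7 5c 5c 5c 5c 8a) = d1
m3: inner = H(bd 36 36 36 36 63 77) = 6f; tag = H(d7 5c 5c 5c 5c 6f) = b6

1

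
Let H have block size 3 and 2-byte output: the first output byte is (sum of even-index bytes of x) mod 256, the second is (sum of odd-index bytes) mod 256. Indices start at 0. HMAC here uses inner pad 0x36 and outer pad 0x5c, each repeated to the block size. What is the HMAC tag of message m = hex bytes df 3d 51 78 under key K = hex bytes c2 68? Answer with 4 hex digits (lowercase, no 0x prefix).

8813

Key hex bytes c2 68 is 2 bytes ≤ B = 3; zero-pad to 3 bytes: K' = c2 68 00.
K' ⊕ ipad = f4 5e 36.  K' ⊕ opad = 9e 34 5c.
Inner input = (K'⊕ipad) ∥ m = f4 5e 36 ∥ df 3d 51 78.
Inner hash: even-index sum = 479 mod 256 = 223; odd-index sum = 398 mod 256 = 142 → df 8e.
Outer input = (K'⊕opad) ∥ inner = 9e 34 5c ∥ df 8e.
Outer hash (tag): even-index sum = 392 mod 256 = 136; odd-index sum = 275 mod 256 = 19 → 88 13.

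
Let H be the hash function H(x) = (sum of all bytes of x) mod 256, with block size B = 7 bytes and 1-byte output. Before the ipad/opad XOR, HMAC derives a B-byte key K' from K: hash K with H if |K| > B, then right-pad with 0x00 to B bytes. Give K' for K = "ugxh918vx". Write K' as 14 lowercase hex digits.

4c000000000000

|K| = 9 > B = 7, so first hash the key.
H(K): sum = 117+103+120+104+57+49+56+118+120 = 844; mod 256 = 76 → 4c.
Zero-pad H(K) = 4c to 7 bytes: K' = 4c 00 00 00 00 00 00.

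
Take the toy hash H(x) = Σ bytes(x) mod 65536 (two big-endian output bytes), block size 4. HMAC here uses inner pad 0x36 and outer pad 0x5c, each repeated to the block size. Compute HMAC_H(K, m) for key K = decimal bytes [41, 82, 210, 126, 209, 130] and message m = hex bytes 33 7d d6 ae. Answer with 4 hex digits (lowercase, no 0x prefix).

0258

Key decimal bytes [41, 82, 210, 126, 209, 130] = 29 52 d2 7e d1 82 is 6 bytes > B = 4, so hash it first: H(key) = 03 1e, then zero-pad to 4 bytes: K' = 03 1e 00 00.
K' ⊕ ipad = 35 28 36 36.  K' ⊕ opad = 5f 42 5c 5c.
Inner input = (K'⊕ipad) ∥ m = 35 28 36 36 ∥ 33 7d d6 ae.
Inner hash: sum = 53+40+54+54+51+125+214+174 = 765 → 02 fd.
Outer input = (K'⊕opad) ∥ inner = 5f 42 5c 5c ∥ 02 fd.
Outer hash (tag): sum = 95+66+92+92+2+253 = 600 → 02 58.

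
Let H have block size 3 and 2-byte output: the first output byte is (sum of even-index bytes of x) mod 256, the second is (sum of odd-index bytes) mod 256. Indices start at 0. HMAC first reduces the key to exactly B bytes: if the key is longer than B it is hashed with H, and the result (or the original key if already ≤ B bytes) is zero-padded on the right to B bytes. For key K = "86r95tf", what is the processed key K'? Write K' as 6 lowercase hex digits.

|K| = 7 > B = 3, so first hash the key.
H(K): even-index sum = 325 mod 256 = 69; odd-index sum = 227 mod 256 = 227 → 45 e3.
Zero-pad H(K) = 45 e3 to 3 bytes: K' = 45 e3 00.

45e300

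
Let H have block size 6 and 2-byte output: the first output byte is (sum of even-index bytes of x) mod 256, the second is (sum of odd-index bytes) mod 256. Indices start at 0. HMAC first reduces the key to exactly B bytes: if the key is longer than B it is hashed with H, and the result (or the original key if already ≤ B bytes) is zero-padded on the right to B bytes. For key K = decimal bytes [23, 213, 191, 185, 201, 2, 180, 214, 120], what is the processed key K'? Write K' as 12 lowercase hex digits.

|K| = 9 > B = 6, so first hash the key.
H(K): even-index sum = 715 mod 256 = 203; odd-index sum = 614 mod 256 = 102 → cb 66.
Zero-pad H(K) = cb 66 to 6 bytes: K' = cb 66 00 00 00 00.

cb6600000000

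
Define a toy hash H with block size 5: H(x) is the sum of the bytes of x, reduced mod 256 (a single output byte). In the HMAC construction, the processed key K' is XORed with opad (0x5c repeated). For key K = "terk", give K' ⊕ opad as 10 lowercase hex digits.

28392e375c

Key "terk" = 74 65 72 6b is 4 bytes ≤ B = 5; zero-pad to 5 bytes: K' = 74 65 72 6b 00.
XOR each byte with 0x5c: 74⊕5c=28, 65⊕5c=39, 72⊕5c=2e, 6b⊕5c=37, 00⊕5c=5c.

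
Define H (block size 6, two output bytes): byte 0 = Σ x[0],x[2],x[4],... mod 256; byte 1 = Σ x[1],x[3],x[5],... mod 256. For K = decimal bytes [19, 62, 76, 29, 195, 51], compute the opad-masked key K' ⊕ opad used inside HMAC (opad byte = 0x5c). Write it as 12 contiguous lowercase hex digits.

4f6210419f6f

Key decimal bytes [19, 62, 76, 29, 195, 51] = 13 3e 4c 1d c3 33 is exactly B = 6 bytes: K' = 13 3e 4c 1d c3 33.
XOR each byte with 0x5c: 13⊕5c=4f, 3e⊕5c=62, 4c⊕5c=10, 1d⊕5c=41, c3⊕5c=9f, 33⊕5c=6f.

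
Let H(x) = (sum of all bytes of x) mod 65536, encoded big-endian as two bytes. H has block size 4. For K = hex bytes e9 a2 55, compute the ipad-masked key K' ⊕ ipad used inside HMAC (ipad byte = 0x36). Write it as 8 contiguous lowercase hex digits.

df946336

Key hex bytes e9 a2 55 is 3 bytes ≤ B = 4; zero-pad to 4 bytes: K' = e9 a2 55 00.
XOR each byte with 0x36: e9⊕36=df, a2⊕36=94, 55⊕36=63, 00⊕36=36.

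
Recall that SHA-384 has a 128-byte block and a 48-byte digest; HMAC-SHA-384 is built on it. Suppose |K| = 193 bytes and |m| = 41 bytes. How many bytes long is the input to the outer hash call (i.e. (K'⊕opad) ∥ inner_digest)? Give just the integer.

Key is 193 > 128 bytes, so it is hashed to 48 bytes then zero-padded to 128: |K'| = 128.
Outer input = (K'⊕opad) ∥ H(inner) → 128 + 48 = 176 bytes.

176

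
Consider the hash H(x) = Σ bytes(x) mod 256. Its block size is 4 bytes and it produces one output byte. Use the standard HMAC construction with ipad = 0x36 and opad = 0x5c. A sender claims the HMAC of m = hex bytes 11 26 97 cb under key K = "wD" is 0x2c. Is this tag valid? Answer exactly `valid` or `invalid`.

Key "wD" = 77 44 is 2 bytes ≤ B = 4; zero-pad to 4 bytes: K' = 77 44 00 00.
K' ⊕ ipad = 41 72 36 36; K' ⊕ opad = 2b 18 5c 5c.
Inner hash: sum = 65+114+54+54+17+38+151+203 = 696; mod 256 = 184 → b8.
Outer hash (recomputed tag): sum = 43+24+92+92+184 = 435; mod 256 = 179 → b3.
Recomputed tag = b3; claimed = 2c → mismatch.

invalid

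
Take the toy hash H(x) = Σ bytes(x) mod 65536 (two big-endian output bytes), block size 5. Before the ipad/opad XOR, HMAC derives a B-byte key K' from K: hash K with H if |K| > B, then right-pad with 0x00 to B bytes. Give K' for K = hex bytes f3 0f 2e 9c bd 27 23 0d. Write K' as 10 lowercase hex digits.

02e0000000

|K| = 8 > B = 5, so first hash the key.
H(K): sum = 243+15+46+156+189+39+35+13 = 736 → 02 e0.
Zero-pad H(K) = 02 e0 to 5 bytes: K' = 02 e0 00 00 00.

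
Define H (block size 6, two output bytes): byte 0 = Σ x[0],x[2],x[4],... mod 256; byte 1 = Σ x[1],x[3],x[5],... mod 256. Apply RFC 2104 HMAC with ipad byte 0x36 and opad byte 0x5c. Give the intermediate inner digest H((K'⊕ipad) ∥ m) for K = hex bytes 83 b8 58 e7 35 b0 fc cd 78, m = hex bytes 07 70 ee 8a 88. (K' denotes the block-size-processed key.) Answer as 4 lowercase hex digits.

Key hex bytes 83 b8 58 e7 35 b0 fc cd 78 is 9 bytes > B = 6, so hash it first: H(key) = 84 1c, then zero-pad to 6 bytes: K' = 84 1c 00 00 00 00.
K' ⊕ ipad = b2 2a 36 36 36 36.
Inner input = b2 2a 36 36 36 36 ∥ 07 70 ee 8a 88.
Inner hash: even-index sum = 667 mod 256 = 155; odd-index sum = 400 mod 256 = 144 → 9b 90.

9b90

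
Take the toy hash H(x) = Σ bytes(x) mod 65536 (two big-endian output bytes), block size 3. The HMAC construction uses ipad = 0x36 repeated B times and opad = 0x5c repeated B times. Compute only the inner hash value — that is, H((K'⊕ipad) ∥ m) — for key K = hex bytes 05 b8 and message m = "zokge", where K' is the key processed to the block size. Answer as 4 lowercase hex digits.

0317

Key hex bytes 05 b8 is 2 bytes ≤ B = 3; zero-pad to 3 bytes: K' = 05 b8 00.
K' ⊕ ipad = 33 8e 36.
Inner input = 33 8e 36 ∥ 7a 6f 6b 67 65.
Inner hash: sum = 51+142+54+122+111+107+103+101 = 791 → 03 17.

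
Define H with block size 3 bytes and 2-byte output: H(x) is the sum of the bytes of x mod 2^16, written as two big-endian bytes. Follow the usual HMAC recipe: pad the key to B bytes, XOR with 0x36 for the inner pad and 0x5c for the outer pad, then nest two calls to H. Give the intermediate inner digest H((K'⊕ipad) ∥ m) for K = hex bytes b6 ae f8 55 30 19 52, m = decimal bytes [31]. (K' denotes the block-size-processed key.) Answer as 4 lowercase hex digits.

0104

Key hex bytes b6 ae f8 55 30 19 52 is 7 bytes > B = 3, so hash it first: H(key) = 03 4c, then zero-pad to 3 bytes: K' = 03 4c 00.
K' ⊕ ipad = 35 7a 36.
Inner input = 35 7a 36 ∥ 1f.
Inner hash: sum = 53+122+54+31 = 260 → 01 04.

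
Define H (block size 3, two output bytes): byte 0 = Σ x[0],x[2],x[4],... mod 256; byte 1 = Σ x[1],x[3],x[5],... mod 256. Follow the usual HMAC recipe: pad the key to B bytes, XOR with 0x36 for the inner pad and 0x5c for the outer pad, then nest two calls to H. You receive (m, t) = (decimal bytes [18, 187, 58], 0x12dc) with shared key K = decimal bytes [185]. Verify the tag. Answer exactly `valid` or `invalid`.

invalid

Key decimal bytes [185] = b9 is 1 byte ≤ B = 3; zero-pad to 3 bytes: K' = b9 00 00.
K' ⊕ ipad = 8f 36 36; K' ⊕ opad = e5 5c 5c.
Inner hash: even-index sum = 384 mod 256 = 128; odd-index sum = 130 mod 256 = 130 → 80 82.
Outer hash (recomputed tag): even-index sum = 451 mod 256 = 195; odd-index sum = 220 mod 256 = 220 → c3 dc.
Recomputed tag = c3dc; claimed = 12dc → mismatch.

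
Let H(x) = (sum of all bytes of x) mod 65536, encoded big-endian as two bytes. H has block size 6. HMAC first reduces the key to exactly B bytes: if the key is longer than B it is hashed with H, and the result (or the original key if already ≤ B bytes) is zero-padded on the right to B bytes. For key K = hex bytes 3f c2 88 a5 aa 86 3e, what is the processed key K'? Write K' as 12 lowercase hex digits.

039c00000000

|K| = 7 > B = 6, so first hash the key.
H(K): sum = 63+194+136+165+170+134+62 = 924 → 03 9c.
Zero-pad H(K) = 03 9c to 6 bytes: K' = 03 9c 00 00 00 00.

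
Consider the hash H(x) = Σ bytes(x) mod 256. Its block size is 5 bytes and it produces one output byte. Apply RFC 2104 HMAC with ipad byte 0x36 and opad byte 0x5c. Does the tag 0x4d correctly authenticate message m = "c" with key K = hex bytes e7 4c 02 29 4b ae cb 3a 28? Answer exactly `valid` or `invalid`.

Key hex bytes e7 4c 02 29 4b ae cb 3a 28 is 9 bytes > B = 5, so hash it first: H(key) = 84, then zero-pad to 5 bytes: K' = 84 00 00 00 00.
K' ⊕ ipad = b2 36 36 36 36; K' ⊕ opad = d8 5c 5c 5c 5c.
Inner hash: sum = 178+54+54+54+54+99 = 493; mod 256 = 237 → ed.
Outer hash (recomputed tag): sum = 216+92+92+92+92+237 = 821; mod 256 = 53 → 35.
Recomputed tag = 35; claimed = 4d → mismatch.

invalid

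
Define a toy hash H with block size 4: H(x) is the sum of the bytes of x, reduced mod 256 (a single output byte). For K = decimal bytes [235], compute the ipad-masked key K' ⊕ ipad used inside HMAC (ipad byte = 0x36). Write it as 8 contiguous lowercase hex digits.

Key decimal bytes [235] = eb is 1 byte ≤ B = 4; zero-pad to 4 bytes: K' = eb 00 00 00.
XOR each byte with 0x36: eb⊕36=dd, 00⊕36=36, 00⊕36=36, 00⊕36=36.

dd363636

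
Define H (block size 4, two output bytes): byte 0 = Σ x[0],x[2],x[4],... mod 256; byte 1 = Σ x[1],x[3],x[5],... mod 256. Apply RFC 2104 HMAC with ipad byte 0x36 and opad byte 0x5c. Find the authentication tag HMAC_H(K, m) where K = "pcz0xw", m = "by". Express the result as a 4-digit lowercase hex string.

869d

Key "pcz0xw" = 70 63 7a 30 78 77 is 6 bytes > B = 4, so hash it first: H(key) = 62 0a, then zero-pad to 4 bytes: K' = 62 0a 00 00.
K' ⊕ ipad = 54 3c 36 36.  K' ⊕ opad = 3e 56 5c 5c.
Inner input = (K'⊕ipad) ∥ m = 54 3c 36 36 ∥ 62 79.
Inner hash: even-index sum = 236 mod 256 = 236; odd-index sum = 235 mod 256 = 235 → ec eb.
Outer input = (K'⊕opad) ∥ inner = 3e 56 5c 5c ∥ ec eb.
Outer hash (tag): even-index sum = 390 mod 256 = 134; odd-index sum = 413 mod 256 = 157 → 86 9d.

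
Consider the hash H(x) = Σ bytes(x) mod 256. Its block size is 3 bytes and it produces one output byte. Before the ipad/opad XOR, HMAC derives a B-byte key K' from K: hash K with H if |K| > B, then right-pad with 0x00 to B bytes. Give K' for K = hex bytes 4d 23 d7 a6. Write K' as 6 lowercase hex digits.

ed0000

|K| = 4 > B = 3, so first hash the key.
H(K): sum = 77+35+215+166 = 493; mod 256 = 237 → ed.
Zero-pad H(K) = ed to 3 bytes: K' = ed 00 00.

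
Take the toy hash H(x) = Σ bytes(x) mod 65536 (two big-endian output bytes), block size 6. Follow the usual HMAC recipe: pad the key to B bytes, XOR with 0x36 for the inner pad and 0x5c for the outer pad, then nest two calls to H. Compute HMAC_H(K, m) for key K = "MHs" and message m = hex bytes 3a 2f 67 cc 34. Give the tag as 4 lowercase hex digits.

021b

Key "MHs" = 4d 48 73 is 3 bytes ≤ B = 6; zero-pad to 6 bytes: K' = 4d 48 73 00 00 00.
K' ⊕ ipad = 7b 7e 45 36 36 36.  K' ⊕ opad = 11 14 2f 5c 5c 5c.
Inner input = (K'⊕ipad) ∥ m = 7b 7e 45 36 36 36 ∥ 3a 2f 67 cc 34.
Inner hash: sum = 123+126+69+54+54+54+58+47+103+204+52 = 944 → 03 b0.
Outer input = (K'⊕opad) ∥ inner = 11 14 2f 5c 5c 5c ∥ 03 b0.
Outer hash (tag): sum = 17+20+47+92+92+92+3+176 = 539 → 02 1b.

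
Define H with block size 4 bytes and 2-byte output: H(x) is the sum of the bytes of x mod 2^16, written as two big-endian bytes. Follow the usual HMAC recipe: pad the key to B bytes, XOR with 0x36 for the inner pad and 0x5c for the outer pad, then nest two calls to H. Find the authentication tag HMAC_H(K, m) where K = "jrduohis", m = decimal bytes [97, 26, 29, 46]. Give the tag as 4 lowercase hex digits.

0211

Key "jrduohis" = 6a 72 64 75 6f 68 69 73 is 8 bytes > B = 4, so hash it first: H(key) = 03 68, then zero-pad to 4 bytes: K' = 03 68 00 00.
K' ⊕ ipad = 35 5e 36 36.  K' ⊕ opad = 5f 34 5c 5c.
Inner input = (K'⊕ipad) ∥ m = 35 5e 36 36 ∥ 61 1a 1d 2e.
Inner hash: sum = 53+94+54+54+97+26+29+46 = 453 → 01 c5.
Outer input = (K'⊕opad) ∥ inner = 5f 34 5c 5c ∥ 01 c5.
Outer hash (tag): sum = 95+52+92+92+1+197 = 529 → 02 11.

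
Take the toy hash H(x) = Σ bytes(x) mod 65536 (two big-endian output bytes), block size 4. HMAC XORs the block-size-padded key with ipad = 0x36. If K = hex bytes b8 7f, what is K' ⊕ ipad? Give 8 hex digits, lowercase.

Key hex bytes b8 7f is 2 bytes ≤ B = 4; zero-pad to 4 bytes: K' = b8 7f 00 00.
XOR each byte with 0x36: b8⊕36=8e, 7f⊕36=49, 00⊕36=36, 00⊕36=36.

8e493636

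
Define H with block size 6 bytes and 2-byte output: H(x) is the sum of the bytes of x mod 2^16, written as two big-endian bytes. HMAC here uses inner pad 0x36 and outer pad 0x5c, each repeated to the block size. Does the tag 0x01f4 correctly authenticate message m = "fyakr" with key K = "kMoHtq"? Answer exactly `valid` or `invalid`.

Key "kMoHtq" = 6b 4d 6f 48 74 71 is exactly B = 6 bytes: K' = 6b 4d 6f 48 74 71.
K' ⊕ ipad = 5d 7b 59 7e 42 47; K' ⊕ opad = 37 11 33 14 28 2d.
Inner hash: sum = 93+123+89+126+66+71+102+121+97+107+114 = 1109 → 04 55.
Outer hash (recomputed tag): sum = 55+17+51+20+40+45+4+85 = 317 → 01 3d.
Recomputed tag = 013d; claimed = 01f4 → mismatch.

invalid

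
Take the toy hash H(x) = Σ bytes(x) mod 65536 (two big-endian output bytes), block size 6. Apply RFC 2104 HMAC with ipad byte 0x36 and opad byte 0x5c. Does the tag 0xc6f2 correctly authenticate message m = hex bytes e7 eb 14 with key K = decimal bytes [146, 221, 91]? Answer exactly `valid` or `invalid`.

Key decimal bytes [146, 221, 91] = 92 dd 5b is 3 bytes ≤ B = 6; zero-pad to 6 bytes: K' = 92 dd 5b 00 00 00.
K' ⊕ ipad = a4 eb 6d 36 36 36; K' ⊕ opad = ce 81 07 5c 5c 5c.
Inner hash: sum = 164+235+109+54+54+54+231+235+20 = 1156 → 04 84.
Outer hash (recomputed tag): sum = 206+129+7+92+92+92+4+132 = 754 → 02 f2.
Recomputed tag = 02f2; claimed = c6f2 → mismatch.

invalid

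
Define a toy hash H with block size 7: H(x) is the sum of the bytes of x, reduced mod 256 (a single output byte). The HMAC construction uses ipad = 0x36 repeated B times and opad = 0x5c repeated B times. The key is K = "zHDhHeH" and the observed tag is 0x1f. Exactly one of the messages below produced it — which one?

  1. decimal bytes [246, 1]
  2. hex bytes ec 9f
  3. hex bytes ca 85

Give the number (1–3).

Key "zHDhHeH" = 7a 48 44 68 48 65 48 is exactly B = 7 bytes: K' = 7a 48 44 68 48 65 48.
K' ⊕ ipad = 4c 7e 72 5e 7e 53 7e; K' ⊕ opad = 26 14 18 34 14 39 14.
m1: inner = H(4c 7e 72 5e 7e 53 7e f6 01) = e0; tag = H(26 14 18 34 14 39 14 e0) = c7
m2: inner = H(4c 7e 72 5e 7e 53 7e ec 9f) = 74; tag = H(26 14 18 34 14 39 14 74) = 5b
m3: inner = H(4c 7e 72 5e 7e 53 7e ca 85) = 38; tag = H(26 14 18 34 14 39 14 38) = 1f ← matches

3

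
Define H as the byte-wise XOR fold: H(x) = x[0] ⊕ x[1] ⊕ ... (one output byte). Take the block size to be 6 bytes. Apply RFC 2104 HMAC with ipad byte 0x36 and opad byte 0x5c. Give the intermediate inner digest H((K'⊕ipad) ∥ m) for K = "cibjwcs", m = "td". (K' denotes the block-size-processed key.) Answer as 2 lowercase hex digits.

Key "cibjwcs" = 63 69 62 6a 77 63 73 is 7 bytes > B = 6, so hash it first: H(key) = 65, then zero-pad to 6 bytes: K' = 65 00 00 00 00 00.
K' ⊕ ipad = 53 36 36 36 36 36.
Inner input = 53 36 36 36 36 36 ∥ 74 64.
Inner hash: XOR 53⊕36⊕36⊕36⊕36⊕36⊕74⊕64 = 75.

75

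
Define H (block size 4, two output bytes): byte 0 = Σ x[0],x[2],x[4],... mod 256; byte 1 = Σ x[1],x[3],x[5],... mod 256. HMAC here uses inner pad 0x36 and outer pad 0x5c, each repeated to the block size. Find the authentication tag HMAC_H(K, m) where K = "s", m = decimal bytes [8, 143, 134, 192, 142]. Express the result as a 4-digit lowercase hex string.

Key "s" = 73 is 1 byte ≤ B = 4; zero-pad to 4 bytes: K' = 73 00 00 00.
K' ⊕ ipad = 45 36 36 36.  K' ⊕ opad = 2f 5c 5c 5c.
Inner input = (K'⊕ipad) ∥ m = 45 36 36 36 ∥ 08 8f 86 c0 8e.
Inner hash: even-index sum = 407 mod 256 = 151; odd-index sum = 443 mod 256 = 187 → 97 bb.
Outer input = (K'⊕opad) ∥ inner = 2f 5c 5c 5c ∥ 97 bb.
Outer hash (tag): even-index sum = 290 mod 256 = 34; odd-index sum = 371 mod 256 = 115 → 22 73.

2273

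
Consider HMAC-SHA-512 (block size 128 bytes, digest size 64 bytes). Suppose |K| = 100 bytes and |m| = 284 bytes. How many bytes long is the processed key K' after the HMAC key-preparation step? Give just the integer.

128

Key is 100 ≤ 128 bytes, zero-padded: |K'| = 128.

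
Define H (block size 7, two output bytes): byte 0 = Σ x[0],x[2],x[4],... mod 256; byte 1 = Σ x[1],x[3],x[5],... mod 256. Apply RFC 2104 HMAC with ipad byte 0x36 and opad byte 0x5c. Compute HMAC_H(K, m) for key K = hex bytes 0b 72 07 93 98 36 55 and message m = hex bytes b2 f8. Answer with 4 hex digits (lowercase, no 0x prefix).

1ade

Key hex bytes 0b 72 07 93 98 36 55 is exactly B = 7 bytes: K' = 0b 72 07 93 98 36 55.
K' ⊕ ipad = 3d 44 31 a5 ae 00 63.  K' ⊕ opad = 57 2e 5b cf c4 6a 09.
Inner input = (K'⊕ipad) ∥ m = 3d 44 31 a5 ae 00 63 ∥ b2 f8.
Inner hash: even-index sum = 631 mod 256 = 119; odd-index sum = 411 mod 256 = 155 → 77 9b.
Outer input = (K'⊕opad) ∥ inner = 57 2e 5b cf c4 6a 09 ∥ 77 9b.
Outer hash (tag): even-index sum = 538 mod 256 = 26; odd-index sum = 478 mod 256 = 222 → 1a de.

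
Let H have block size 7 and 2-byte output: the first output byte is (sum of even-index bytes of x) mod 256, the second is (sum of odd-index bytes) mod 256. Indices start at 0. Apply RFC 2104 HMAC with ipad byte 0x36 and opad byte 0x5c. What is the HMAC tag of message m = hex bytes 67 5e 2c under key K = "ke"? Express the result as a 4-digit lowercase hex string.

Key "ke" = 6b 65 is 2 bytes ≤ B = 7; zero-pad to 7 bytes: K' = 6b 65 00 00 00 00 00.
K' ⊕ ipad = 5d 53 36 36 36 36 36.  K' ⊕ opad = 37 39 5c 5c 5c 5c 5c.
Inner input = (K'⊕ipad) ∥ m = 5d 53 36 36 36 36 36 ∥ 67 5e 2c.
Inner hash: even-index sum = 349 mod 256 = 93; odd-index sum = 338 mod 256 = 82 → 5d 52.
Outer input = (K'⊕opad) ∥ inner = 37 39 5c 5c 5c 5c 5c ∥ 5d 52.
Outer hash (tag): even-index sum = 413 mod 256 = 157; odd-index sum = 334 mod 256 = 78 → 9d 4e.

9d4e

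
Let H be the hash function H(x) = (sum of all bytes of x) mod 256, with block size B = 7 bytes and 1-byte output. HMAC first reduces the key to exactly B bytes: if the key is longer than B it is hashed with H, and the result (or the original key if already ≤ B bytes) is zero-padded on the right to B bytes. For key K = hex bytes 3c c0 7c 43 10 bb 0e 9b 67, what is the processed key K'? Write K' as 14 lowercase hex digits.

|K| = 9 > B = 7, so first hash the key.
H(K): sum = 60+192+124+67+16+187+14+155+103 = 918; mod 256 = 150 → 96.
Zero-pad H(K) = 96 to 7 bytes: K' = 96 00 00 00 00 00 00.

96000000000000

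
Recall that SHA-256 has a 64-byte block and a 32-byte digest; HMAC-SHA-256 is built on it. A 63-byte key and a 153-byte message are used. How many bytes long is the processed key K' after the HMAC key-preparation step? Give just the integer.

Key is 63 ≤ 64 bytes, zero-padded: |K'| = 64.

64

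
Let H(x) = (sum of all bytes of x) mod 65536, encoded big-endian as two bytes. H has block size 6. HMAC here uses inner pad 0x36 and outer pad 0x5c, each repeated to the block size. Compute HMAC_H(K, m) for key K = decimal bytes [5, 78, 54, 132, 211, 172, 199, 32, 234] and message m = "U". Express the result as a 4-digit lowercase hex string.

Key decimal bytes [5, 78, 54, 132, 211, 172, 199, 32, 234] = 05 4e 36 84 d3 ac c7 20 ea is 9 bytes > B = 6, so hash it first: H(key) = 04 5d, then zero-pad to 6 bytes: K' = 04 5d 00 00 00 00.
K' ⊕ ipad = 32 6b 36 36 36 36.  K' ⊕ opad = 58 01 5c 5c 5c 5c.
Inner input = (K'⊕ipad) ∥ m = 32 6b 36 36 36 36 ∥ 55.
Inner hash: sum = 50+107+54+54+54+54+85 = 458 → 01 ca.
Outer input = (K'⊕opad) ∥ inner = 58 01 5c 5c 5c 5c ∥ 01 ca.
Outer hash (tag): sum = 88+1+92+92+92+92+1+202 = 660 → 02 94.

0294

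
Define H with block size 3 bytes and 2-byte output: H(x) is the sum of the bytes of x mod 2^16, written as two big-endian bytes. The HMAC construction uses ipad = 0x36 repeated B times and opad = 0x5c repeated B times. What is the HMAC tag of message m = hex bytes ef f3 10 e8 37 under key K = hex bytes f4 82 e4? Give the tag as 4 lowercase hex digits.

Key hex bytes f4 82 e4 is exactly B = 3 bytes: K' = f4 82 e4.
K' ⊕ ipad = c2 b4 d2.  K' ⊕ opad = a8 de b8.
Inner input = (K'⊕ipad) ∥ m = c2 b4 d2 ∥ ef f3 10 e8 37.
Inner hash: sum = 194+180+210+239+243+16+232+55 = 1369 → 05 59.
Outer input = (K'⊕opad) ∥ inner = a8 de b8 ∥ 05 59.
Outer hash (tag): sum = 168+222+184+5+89 = 668 → 02 9c.

029c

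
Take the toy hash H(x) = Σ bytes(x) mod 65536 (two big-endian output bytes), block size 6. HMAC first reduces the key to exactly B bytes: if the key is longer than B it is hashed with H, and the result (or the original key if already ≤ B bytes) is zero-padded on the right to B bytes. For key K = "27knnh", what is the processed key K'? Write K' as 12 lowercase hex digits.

32376b6e6e68

Key "27knnh" = 32 37 6b 6e 6e 68 is exactly B = 6 bytes: K' = 32 37 6b 6e 6e 68.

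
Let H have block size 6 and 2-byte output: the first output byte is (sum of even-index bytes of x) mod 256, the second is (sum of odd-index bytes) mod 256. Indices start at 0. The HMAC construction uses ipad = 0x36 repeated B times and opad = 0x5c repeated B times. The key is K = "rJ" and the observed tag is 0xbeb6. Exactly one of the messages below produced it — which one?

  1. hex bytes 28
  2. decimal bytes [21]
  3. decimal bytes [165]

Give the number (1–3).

Key "rJ" = 72 4a is 2 bytes ≤ B = 6; zero-pad to 6 bytes: K' = 72 4a 00 00 00 00.
K' ⊕ ipad = 44 7c 36 36 36 36; K' ⊕ opad = 2e 16 5c 5c 5c 5c.
m1: inner = H(44 7c 36 36 36 36 28) = d8 e8; tag = H(2e 16 5c 5c 5c 5c d8 e8) = beb6 ← matches
m2: inner = H(44 7c 36 36 36 36 15) = c5 e8; tag = H(2e 16 5c 5c 5c 5c c5 e8) = abb6
m3: inner = H(44 7c 36 36 36 36 a5) = 55 e8; tag = H(2e 16 5c 5c 5c 5c 55 e8) = 3bb6

1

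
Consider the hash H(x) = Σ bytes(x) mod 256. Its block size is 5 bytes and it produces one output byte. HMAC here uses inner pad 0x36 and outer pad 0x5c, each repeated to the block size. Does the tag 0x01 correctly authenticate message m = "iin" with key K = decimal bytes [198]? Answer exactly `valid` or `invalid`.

Key decimal bytes [198] = c6 is 1 byte ≤ B = 5; zero-pad to 5 bytes: K' = c6 00 00 00 00.
K' ⊕ ipad = f0 36 36 36 36; K' ⊕ opad = 9a 5c 5c 5c 5c.
Inner hash: sum = 240+54+54+54+54+105+105+110 = 776; mod 256 = 8 → 08.
Outer hash (recomputed tag): sum = 154+92+92+92+92+8 = 530; mod 256 = 18 → 12.
Recomputed tag = 12; claimed = 01 → mismatch.

invalid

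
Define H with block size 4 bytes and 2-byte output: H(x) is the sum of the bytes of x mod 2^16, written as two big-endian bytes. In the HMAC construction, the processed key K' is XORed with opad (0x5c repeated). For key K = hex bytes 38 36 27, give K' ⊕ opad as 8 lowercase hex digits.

646a7b5c

Key hex bytes 38 36 27 is 3 bytes ≤ B = 4; zero-pad to 4 bytes: K' = 38 36 27 00.
XOR each byte with 0x5c: 38⊕5c=64, 36⊕5c=6a, 27⊕5c=7b, 00⊕5c=5c.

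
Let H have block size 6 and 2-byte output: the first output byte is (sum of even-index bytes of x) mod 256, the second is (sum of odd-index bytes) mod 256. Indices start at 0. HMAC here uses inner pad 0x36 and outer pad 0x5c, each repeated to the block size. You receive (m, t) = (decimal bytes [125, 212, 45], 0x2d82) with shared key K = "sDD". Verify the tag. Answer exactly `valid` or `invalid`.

Key "sDD" = 73 44 44 is 3 bytes ≤ B = 6; zero-pad to 6 bytes: K' = 73 44 44 00 00 00.
K' ⊕ ipad = 45 72 72 36 36 36; K' ⊕ opad = 2f 18 18 5c 5c 5c.
Inner hash: even-index sum = 407 mod 256 = 151; odd-index sum = 434 mod 256 = 178 → 97 b2.
Outer hash (recomputed tag): even-index sum = 314 mod 256 = 58; odd-index sum = 386 mod 256 = 130 → 3a 82.
Recomputed tag = 3a82; claimed = 2d82 → mismatch.

invalid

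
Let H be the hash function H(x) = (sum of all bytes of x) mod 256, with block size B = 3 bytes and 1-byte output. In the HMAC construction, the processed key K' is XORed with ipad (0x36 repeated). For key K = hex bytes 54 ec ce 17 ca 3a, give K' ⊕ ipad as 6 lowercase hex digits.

Key hex bytes 54 ec ce 17 ca 3a is 6 bytes > B = 3, so hash it first: H(key) = 29, then zero-pad to 3 bytes: K' = 29 00 00.
XOR each byte with 0x36: 29⊕36=1f, 00⊕36=36, 00⊕36=36.

1f3636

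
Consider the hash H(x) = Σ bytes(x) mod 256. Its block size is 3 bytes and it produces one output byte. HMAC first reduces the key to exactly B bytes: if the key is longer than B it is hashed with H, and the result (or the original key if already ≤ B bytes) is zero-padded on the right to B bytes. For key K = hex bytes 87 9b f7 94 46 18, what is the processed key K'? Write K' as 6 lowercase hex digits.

|K| = 6 > B = 3, so first hash the key.
H(K): sum = 135+155+247+148+70+24 = 779; mod 256 = 11 → 0b.
Zero-pad H(K) = 0b to 3 bytes: K' = 0b 00 00.

0b0000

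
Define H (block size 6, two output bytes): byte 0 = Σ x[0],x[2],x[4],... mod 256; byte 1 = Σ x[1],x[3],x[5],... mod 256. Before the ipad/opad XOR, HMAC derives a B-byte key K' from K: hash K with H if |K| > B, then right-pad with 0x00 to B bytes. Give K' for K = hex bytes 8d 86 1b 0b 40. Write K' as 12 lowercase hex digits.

8d861b0b4000

Key hex bytes 8d 86 1b 0b 40 is 5 bytes ≤ B = 6; zero-pad to 6 bytes: K' = 8d 86 1b 0b 40 00.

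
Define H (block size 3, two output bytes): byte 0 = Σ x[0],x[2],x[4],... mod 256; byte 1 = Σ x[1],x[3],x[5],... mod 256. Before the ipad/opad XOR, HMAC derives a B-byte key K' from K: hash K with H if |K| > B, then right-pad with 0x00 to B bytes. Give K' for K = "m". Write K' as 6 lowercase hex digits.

Key "m" = 6d is 1 byte ≤ B = 3; zero-pad to 3 bytes: K' = 6d 00 00.

6d0000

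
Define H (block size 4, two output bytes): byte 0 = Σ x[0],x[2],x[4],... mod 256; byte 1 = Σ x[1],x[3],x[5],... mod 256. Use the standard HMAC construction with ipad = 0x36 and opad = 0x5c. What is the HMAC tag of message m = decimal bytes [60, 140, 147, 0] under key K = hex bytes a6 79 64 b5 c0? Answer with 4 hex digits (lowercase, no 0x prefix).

Key hex bytes a6 79 64 b5 c0 is 5 bytes > B = 4, so hash it first: H(key) = ca 2e, then zero-pad to 4 bytes: K' = ca 2e 00 00.
K' ⊕ ipad = fc 18 36 36.  K' ⊕ opad = 96 72 5c 5c.
Inner input = (K'⊕ipad) ∥ m = fc 18 36 36 ∥ 3c 8c 93 00.
Inner hash: even-index sum = 513 mod 256 = 1; odd-index sum = 218 mod 256 = 218 → 01 da.
Outer input = (K'⊕opad) ∥ inner = 96 72 5c 5c ∥ 01 da.
Outer hash (tag): even-index sum = 243 mod 256 = 243; odd-index sum = 424 mod 256 = 168 → f3 a8.

f3a8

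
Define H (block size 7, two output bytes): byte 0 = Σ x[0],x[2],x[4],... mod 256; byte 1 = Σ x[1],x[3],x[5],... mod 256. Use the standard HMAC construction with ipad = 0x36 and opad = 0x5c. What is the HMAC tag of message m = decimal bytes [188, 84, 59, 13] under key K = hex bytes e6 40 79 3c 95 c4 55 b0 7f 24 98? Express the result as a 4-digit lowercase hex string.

d559

Key hex bytes e6 40 79 3c 95 c4 55 b0 7f 24 98 is 11 bytes > B = 7, so hash it first: H(key) = 60 14, then zero-pad to 7 bytes: K' = 60 14 00 00 00 00 00.
K' ⊕ ipad = 56 22 36 36 36 36 36.  K' ⊕ opad = 3c 48 5c 5c 5c 5c 5c.
Inner input = (K'⊕ipad) ∥ m = 56 22 36 36 36 36 36 ∥ bc 54 3b 0d.
Inner hash: even-index sum = 345 mod 256 = 89; odd-index sum = 389 mod 256 = 133 → 59 85.
Outer input = (K'⊕opad) ∥ inner = 3c 48 5c 5c 5c 5c 5c ∥ 59 85.
Outer hash (tag): even-index sum = 469 mod 256 = 213; odd-index sum = 345 mod 256 = 89 → d5 59.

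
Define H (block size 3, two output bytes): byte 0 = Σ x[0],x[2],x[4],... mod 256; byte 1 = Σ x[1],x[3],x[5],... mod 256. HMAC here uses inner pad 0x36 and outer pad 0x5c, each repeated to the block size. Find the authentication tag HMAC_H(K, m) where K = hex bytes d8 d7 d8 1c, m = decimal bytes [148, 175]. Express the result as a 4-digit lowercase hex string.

a11a

Key hex bytes d8 d7 d8 1c is 4 bytes > B = 3, so hash it first: H(key) = b0 f3, then zero-pad to 3 bytes: K' = b0 f3 00.
K' ⊕ ipad = 86 c5 36.  K' ⊕ opad = ec af 5c.
Inner input = (K'⊕ipad) ∥ m = 86 c5 36 ∥ 94 af.
Inner hash: even-index sum = 363 mod 256 = 107; odd-index sum = 345 mod 256 = 89 → 6b 59.
Outer input = (K'⊕opad) ∥ inner = ec af 5c ∥ 6b 59.
Outer hash (tag): even-index sum = 417 mod 256 = 161; odd-index sum = 282 mod 256 = 26 → a1 1a.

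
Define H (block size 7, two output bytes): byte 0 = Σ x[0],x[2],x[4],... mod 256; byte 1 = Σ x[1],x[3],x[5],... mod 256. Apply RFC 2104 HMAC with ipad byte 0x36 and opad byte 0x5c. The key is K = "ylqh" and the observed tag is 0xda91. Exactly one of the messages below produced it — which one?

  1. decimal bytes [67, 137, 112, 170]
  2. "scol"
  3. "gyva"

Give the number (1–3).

2

Key "ylqh" = 79 6c 71 68 is 4 bytes ≤ B = 7; zero-pad to 7 bytes: K' = 79 6c 71 68 00 00 00.
K' ⊕ ipad = 4f 5a 47 5e 36 36 36; K' ⊕ opad = 25 30 2d 34 5c 5c 5c.
m1: inner = H(4f 5a 47 5e 36 36 36 43 89 70 aa) = 35 a1; tag = H(25 30 2d 34 5c 5c 5c 35 a1) = abf5
m2: inner = H(4f 5a 47 5e 36 36 36 73 63 6f 6c) = d1 d0; tag = H(25 30 2d 34 5c 5c 5c d1 d0) = da91 ← matches
m3: inner = H(4f 5a 47 5e 36 36 36 67 79 76 61) = dc cb; tag = H(25 30 2d 34 5c 5c 5c dc cb) = d59c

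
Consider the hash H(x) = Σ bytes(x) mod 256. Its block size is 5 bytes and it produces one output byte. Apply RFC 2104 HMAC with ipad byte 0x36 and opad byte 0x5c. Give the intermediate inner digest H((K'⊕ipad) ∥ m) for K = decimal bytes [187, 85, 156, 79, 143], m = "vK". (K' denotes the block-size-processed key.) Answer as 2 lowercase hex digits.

8d

Key decimal bytes [187, 85, 156, 79, 143] = bb 55 9c 4f 8f is exactly B = 5 bytes: K' = bb 55 9c 4f 8f.
K' ⊕ ipad = 8d 63 aa 79 b9.
Inner input = 8d 63 aa 79 b9 ∥ 76 4b.
Inner hash: sum = 141+99+170+121+185+118+75 = 909; mod 256 = 141 → 8d.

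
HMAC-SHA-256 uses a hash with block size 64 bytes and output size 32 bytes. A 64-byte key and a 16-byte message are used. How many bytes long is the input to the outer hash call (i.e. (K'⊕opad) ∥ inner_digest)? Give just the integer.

Key is 64 ≤ 64 bytes, zero-padded: |K'| = 64.
Outer input = (K'⊕opad) ∥ H(inner) → 64 + 32 = 96 bytes.

96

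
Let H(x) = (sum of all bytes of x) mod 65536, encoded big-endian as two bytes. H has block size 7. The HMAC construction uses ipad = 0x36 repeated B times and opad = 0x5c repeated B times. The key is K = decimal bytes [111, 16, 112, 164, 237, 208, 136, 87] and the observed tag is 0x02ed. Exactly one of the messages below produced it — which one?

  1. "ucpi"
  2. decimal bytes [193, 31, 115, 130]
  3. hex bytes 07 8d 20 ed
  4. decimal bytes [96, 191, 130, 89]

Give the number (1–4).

Key decimal bytes [111, 16, 112, 164, 237, 208, 136, 87] = 6f 10 70 a4 ed d0 88 57 is 8 bytes > B = 7, so hash it first: H(key) = 04 2f, then zero-pad to 7 bytes: K' = 04 2f 00 00 00 00 00.
K' ⊕ ipad = 32 19 36 36 36 36 36; K' ⊕ opad = 58 73 5c 5c 5c 5c 5c.
m1: inner = H(32 19 36 36 36 36 36 75 63 70 69) = 03 0a; tag = H(58 73 5c 5c 5c 5c 5c 03 0a) = 02a4
m2: inner = H(32 19 36 36 36 36 36 c1 1f 73 82) = 03 2e; tag = H(58 73 5c 5c 5c 5c 5c 03 2e) = 02c8
m3: inner = H(32 19 36 36 36 36 36 07 8d 20 ed) = 02 fa; tag = H(58 73 5c 5c 5c 5c 5c 02 fa) = 0393
m4: inner = H(32 19 36 36 36 36 36 60 bf 82 59) = 03 53; tag = H(58 73 5c 5c 5c 5c 5c 03 53) = 02ed ← matches

4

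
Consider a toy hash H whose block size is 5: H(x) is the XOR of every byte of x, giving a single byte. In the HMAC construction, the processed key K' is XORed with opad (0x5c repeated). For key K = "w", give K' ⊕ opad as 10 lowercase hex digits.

2b5c5c5c5c

Key "w" = 77 is 1 byte ≤ B = 5; zero-pad to 5 bytes: K' = 77 00 00 00 00.
XOR each byte with 0x5c: 77⊕5c=2b, 00⊕5c=5c, 00⊕5c=5c, 00⊕5c=5c, 00⊕5c=5c.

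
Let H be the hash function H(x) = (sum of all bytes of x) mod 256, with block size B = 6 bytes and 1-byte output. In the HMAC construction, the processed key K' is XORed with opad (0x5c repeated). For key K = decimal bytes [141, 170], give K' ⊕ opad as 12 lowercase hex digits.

Key decimal bytes [141, 170] = 8d aa is 2 bytes ≤ B = 6; zero-pad to 6 bytes: K' = 8d aa 00 00 00 00.
XOR each byte with 0x5c: 8d⊕5c=d1, aa⊕5c=f6, 00⊕5c=5c, 00⊕5c=5c, 00⊕5c=5c, 00⊕5c=5c.

d1f65c5c5c5c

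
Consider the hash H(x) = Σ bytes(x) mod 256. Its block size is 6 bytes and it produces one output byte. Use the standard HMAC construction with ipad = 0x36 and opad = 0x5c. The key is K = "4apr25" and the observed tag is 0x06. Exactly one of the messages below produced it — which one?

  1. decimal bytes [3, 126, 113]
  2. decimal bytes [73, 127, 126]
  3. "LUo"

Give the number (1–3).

2

Key "4apr25" = 34 61 70 72 32 35 is exactly B = 6 bytes: K' = 34 61 70 72 32 35.
K' ⊕ ipad = 02 57 46 44 04 03; K' ⊕ opad = 68 3d 2c 2e 6e 69.
m1: inner = H(02 57 46 44 04 03 03 7e 71) = dc; tag = H(68 3d 2c 2e 6e 69 dc) = b2
m2: inner = H(02 57 46 44 04 03 49 7f 7e) = 30; tag = H(68 3d 2c 2e 6e 69 30) = 06 ← matches
m3: inner = H(02 57 46 44 04 03 4c 55 6f) = fa; tag = H(68 3d 2c 2e 6e 69 fa) = d0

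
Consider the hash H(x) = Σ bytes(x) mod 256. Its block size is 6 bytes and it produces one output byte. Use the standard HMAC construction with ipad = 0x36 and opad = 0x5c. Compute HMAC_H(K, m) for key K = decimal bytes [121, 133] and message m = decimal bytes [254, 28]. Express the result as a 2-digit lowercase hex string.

62

Key decimal bytes [121, 133] = 79 85 is 2 bytes ≤ B = 6; zero-pad to 6 bytes: K' = 79 85 00 00 00 00.
K' ⊕ ipad = 4f b3 36 36 36 36.  K' ⊕ opad = 25 d9 5c 5c 5c 5c.
Inner input = (K'⊕ipad) ∥ m = 4f b3 36 36 36 36 ∥ fe 1c.
Inner hash: sum = 79+179+54+54+54+54+254+28 = 756; mod 256 = 244 → f4.
Outer input = (K'⊕opad) ∥ inner = 25 d9 5c 5c 5c 5c ∥ f4.
Outer hash (tag): sum = 37+217+92+92+92+92+244 = 866; mod 256 = 98 → 62.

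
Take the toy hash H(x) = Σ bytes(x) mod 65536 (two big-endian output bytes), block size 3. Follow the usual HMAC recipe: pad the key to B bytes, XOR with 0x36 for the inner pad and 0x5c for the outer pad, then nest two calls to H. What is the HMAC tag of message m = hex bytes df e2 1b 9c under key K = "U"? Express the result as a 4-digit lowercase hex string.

Key "U" = 55 is 1 byte ≤ B = 3; zero-pad to 3 bytes: K' = 55 00 00.
K' ⊕ ipad = 63 36 36.  K' ⊕ opad = 09 5c 5c.
Inner input = (K'⊕ipad) ∥ m = 63 36 36 ∥ df e2 1b 9c.
Inner hash: sum = 99+54+54+223+226+27+156 = 839 → 03 47.
Outer input = (K'⊕opad) ∥ inner = 09 5c 5c ∥ 03 47.
Outer hash (tag): sum = 9+92+92+3+71 = 267 → 01 0b.

010b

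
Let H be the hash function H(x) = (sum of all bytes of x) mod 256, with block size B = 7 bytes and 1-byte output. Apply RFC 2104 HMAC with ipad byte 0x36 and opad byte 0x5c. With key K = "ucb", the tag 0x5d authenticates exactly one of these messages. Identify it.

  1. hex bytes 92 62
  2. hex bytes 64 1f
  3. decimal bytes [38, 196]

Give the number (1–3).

Key "ucb" = 75 63 62 is 3 bytes ≤ B = 7; zero-pad to 7 bytes: K' = 75 63 62 00 00 00 00.
K' ⊕ ipad = 43 55 54 36 36 36 36; K' ⊕ opad = 29 3f 3e 5c 5c 5c 5c.
m1: inner = H(43 55 54 36 36 36 36 92 62) = b8; tag = H(29 3f 3e 5c 5c 5c 5c b8) = ce
m2: inner = H(43 55 54 36 36 36 36 64 1f) = 47; tag = H(29 3f 3e 5c 5c 5c 5c 47) = 5d ← matches
m3: inner = H(43 55 54 36 36 36 36 26 c4) = ae; tag = H(29 3f 3e 5c 5c 5c 5c ae) = c4

2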